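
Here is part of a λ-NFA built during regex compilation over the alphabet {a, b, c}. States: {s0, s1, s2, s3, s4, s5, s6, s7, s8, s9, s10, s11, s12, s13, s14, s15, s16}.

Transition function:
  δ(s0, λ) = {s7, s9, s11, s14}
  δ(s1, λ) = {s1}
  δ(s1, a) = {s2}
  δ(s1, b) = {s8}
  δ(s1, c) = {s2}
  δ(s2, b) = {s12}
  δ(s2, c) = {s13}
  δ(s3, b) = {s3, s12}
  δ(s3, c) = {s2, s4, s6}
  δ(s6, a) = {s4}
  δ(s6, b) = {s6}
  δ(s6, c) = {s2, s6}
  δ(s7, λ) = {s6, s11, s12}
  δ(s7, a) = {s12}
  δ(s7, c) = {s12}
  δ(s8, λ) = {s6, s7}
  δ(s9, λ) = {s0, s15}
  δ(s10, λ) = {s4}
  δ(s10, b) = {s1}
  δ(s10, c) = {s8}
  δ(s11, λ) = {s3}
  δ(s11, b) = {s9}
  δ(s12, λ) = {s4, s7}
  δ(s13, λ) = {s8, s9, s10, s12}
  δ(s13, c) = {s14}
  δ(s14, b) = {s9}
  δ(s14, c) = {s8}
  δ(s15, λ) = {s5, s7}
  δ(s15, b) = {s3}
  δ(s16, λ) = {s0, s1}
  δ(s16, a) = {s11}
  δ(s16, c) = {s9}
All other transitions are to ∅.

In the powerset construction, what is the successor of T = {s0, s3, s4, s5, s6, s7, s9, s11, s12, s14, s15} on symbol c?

s3 on c → {s2, s4, s6}.
s6 on c → {s2, s6}.
s7 on c → {s12}.
s14 on c → {s8}.
No c-transition from s0, s4, s5, s9, s11, s12, s15.
Union after reading c: {s2, s4, s6, s8, s12}.
Now take the λ-closure:
From s8 via λ: add s7.
From s7 via λ: add s11.
From s11 via λ: add s3.
No new states can be added; the closed set is {s2, s3, s4, s6, s7, s8, s11, s12}.

{s2, s3, s4, s6, s7, s8, s11, s12}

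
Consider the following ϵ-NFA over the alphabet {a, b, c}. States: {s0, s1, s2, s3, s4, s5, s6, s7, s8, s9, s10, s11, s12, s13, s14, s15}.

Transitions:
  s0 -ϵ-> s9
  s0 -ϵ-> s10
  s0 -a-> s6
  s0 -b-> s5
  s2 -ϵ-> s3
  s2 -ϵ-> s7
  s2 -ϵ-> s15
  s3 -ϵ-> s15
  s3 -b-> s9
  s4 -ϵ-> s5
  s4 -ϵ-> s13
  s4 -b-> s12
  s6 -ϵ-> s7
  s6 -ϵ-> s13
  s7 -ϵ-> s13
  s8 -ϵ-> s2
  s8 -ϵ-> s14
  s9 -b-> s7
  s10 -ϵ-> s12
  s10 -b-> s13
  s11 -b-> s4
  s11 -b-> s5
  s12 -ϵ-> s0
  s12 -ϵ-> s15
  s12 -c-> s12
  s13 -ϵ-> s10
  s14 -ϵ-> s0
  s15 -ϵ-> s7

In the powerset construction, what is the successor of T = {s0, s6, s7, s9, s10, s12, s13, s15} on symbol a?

{s0, s6, s7, s9, s10, s12, s13, s15}

s0 on a → {s6}.
No a-transition from s6, s7, s9, s10, s12, s13, s15.
Union after reading a: {s6}.
Now take the ϵ-closure:
From s6 via ϵ: add s7, s13.
From s13 via ϵ: add s10.
From s10 via ϵ: add s12.
From s12 via ϵ: add s0, s15.
From s0 via ϵ: add s9.
No new states can be added; the closed set is {s0, s6, s7, s9, s10, s12, s13, s15}.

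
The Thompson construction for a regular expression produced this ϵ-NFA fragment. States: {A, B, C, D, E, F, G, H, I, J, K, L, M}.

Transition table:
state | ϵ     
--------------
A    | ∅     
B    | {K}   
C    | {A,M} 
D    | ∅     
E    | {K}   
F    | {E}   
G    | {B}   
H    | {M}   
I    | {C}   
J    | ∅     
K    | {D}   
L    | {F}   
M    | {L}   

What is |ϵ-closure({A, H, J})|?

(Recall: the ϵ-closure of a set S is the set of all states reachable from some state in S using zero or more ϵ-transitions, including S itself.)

Start with {A, H, J}.
From H via ϵ: add M.
From M via ϵ: add L.
From L via ϵ: add F.
From F via ϵ: add E.
From E via ϵ: add K.
From K via ϵ: add D.
ϵ-closure = {A, D, E, F, H, J, K, L, M}, which has 9 states.

9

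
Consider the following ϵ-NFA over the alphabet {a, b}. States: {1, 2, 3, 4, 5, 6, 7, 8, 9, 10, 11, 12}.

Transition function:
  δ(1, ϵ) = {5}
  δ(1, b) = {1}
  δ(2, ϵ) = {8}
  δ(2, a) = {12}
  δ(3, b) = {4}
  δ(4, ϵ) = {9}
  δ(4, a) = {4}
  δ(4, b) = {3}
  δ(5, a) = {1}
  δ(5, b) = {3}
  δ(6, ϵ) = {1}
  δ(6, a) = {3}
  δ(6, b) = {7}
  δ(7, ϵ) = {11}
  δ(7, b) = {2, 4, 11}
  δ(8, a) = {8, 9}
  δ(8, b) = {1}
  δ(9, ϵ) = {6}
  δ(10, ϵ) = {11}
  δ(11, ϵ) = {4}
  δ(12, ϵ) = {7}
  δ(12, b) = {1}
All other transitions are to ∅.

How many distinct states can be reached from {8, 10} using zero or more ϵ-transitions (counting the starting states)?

Start with {8, 10}.
From 10 via ϵ: add 11.
From 11 via ϵ: add 4.
From 4 via ϵ: add 9.
From 9 via ϵ: add 6.
From 6 via ϵ: add 1.
From 1 via ϵ: add 5.
ϵ-closure = {1, 4, 5, 6, 8, 9, 10, 11}, which has 8 states.

8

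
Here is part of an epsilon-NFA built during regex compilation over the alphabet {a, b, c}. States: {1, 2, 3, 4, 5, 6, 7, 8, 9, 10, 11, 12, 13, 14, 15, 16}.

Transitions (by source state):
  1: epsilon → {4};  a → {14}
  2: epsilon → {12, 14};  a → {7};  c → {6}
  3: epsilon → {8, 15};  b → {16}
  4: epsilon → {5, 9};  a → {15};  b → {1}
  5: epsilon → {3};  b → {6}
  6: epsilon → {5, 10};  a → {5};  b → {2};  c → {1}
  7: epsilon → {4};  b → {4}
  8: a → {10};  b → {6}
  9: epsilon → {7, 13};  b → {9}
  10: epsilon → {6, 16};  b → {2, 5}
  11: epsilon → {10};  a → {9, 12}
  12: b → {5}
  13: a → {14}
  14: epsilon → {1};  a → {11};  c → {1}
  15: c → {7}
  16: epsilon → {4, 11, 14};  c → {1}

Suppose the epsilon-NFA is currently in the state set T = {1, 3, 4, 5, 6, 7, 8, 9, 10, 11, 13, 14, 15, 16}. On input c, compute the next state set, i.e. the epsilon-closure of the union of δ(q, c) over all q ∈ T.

{1, 3, 4, 5, 7, 8, 9, 13, 15}

6 on c → {1}.
14 on c → {1}.
15 on c → {7}.
16 on c → {1}.
No c-transition from 1, 3, 4, 5, 7, 8, 9, 10, 11, 13.
Union after reading c: {1, 7}.
Now take the epsilon-closure:
From 1 via epsilon: add 4.
From 4 via epsilon: add 5, 9.
From 5 via epsilon: add 3.
From 9 via epsilon: add 13.
From 3 via epsilon: add 8, 15.
No new states can be added; the closed set is {1, 3, 4, 5, 7, 8, 9, 13, 15}.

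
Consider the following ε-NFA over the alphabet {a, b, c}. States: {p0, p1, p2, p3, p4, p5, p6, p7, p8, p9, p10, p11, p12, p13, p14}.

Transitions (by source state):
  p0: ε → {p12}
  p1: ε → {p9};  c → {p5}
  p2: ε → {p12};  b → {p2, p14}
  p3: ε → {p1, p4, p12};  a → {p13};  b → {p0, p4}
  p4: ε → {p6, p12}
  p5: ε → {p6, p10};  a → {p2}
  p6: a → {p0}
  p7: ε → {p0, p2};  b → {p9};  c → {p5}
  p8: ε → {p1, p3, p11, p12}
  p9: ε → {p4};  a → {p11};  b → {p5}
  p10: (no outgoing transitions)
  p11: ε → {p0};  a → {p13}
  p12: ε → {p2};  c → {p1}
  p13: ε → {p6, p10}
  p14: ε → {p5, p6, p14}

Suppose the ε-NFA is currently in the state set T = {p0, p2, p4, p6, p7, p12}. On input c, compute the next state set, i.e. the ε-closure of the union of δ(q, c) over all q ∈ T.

{p1, p2, p4, p5, p6, p9, p10, p12}

p7 on c → {p5}.
p12 on c → {p1}.
No c-transition from p0, p2, p4, p6.
Union after reading c: {p1, p5}.
Now take the ε-closure:
From p1 via ε: add p9.
From p5 via ε: add p6, p10.
From p9 via ε: add p4.
From p4 via ε: add p12.
From p12 via ε: add p2.
No new states can be added; the closed set is {p1, p2, p4, p5, p6, p9, p10, p12}.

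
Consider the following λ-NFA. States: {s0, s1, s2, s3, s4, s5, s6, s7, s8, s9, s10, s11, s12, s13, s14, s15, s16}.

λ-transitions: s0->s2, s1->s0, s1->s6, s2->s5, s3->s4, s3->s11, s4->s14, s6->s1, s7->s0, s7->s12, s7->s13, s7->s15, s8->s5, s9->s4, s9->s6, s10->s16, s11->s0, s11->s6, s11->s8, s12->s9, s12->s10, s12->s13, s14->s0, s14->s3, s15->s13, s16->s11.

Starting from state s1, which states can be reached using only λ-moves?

Start with {s1}.
From s1 via λ: add s0, s6.
From s0 via λ: add s2.
From s2 via λ: add s5.
No new states can be added; the closed set is {s0, s1, s2, s5, s6}.

{s0, s1, s2, s5, s6}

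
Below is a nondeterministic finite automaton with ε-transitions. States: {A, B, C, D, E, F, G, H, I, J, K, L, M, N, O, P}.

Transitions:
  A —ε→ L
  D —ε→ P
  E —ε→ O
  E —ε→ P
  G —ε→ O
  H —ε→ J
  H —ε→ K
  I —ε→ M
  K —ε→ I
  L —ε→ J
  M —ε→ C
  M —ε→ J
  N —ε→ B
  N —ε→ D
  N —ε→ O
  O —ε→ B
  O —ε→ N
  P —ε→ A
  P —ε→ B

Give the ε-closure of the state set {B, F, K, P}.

{A, B, C, F, I, J, K, L, M, P}

Start with {B, F, K, P}.
From K via ε: add I.
From P via ε: add A.
From A via ε: add L.
From I via ε: add M.
From L via ε: add J.
From M via ε: add C.
No new states can be added; the closed set is {A, B, C, F, I, J, K, L, M, P}.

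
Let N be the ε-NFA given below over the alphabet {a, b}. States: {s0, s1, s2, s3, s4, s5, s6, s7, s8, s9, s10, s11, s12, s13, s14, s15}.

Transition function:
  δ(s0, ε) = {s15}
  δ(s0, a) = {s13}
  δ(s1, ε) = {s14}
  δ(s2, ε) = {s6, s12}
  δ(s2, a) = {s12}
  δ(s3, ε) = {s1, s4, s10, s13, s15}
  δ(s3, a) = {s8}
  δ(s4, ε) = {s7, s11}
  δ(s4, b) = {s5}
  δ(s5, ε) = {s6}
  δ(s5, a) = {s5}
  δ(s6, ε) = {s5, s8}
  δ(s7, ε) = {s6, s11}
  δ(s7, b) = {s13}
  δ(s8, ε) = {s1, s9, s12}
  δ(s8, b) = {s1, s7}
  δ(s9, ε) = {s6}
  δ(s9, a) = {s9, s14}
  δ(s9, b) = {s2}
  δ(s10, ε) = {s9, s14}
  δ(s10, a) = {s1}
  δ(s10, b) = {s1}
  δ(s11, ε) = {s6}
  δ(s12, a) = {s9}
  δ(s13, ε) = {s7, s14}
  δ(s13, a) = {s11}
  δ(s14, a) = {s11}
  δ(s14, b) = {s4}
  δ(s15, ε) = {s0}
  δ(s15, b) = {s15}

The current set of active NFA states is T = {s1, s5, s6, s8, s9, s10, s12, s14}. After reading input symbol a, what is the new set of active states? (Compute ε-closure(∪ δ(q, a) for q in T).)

{s1, s5, s6, s8, s9, s11, s12, s14}

s5 on a → {s5}.
s9 on a → {s9, s14}.
s10 on a → {s1}.
s12 on a → {s9}.
s14 on a → {s11}.
No a-transition from s1, s6, s8.
Union after reading a: {s1, s5, s9, s11, s14}.
Now take the ε-closure:
From s5 via ε: add s6.
From s6 via ε: add s8.
From s8 via ε: add s12.
No new states can be added; the closed set is {s1, s5, s6, s8, s9, s11, s12, s14}.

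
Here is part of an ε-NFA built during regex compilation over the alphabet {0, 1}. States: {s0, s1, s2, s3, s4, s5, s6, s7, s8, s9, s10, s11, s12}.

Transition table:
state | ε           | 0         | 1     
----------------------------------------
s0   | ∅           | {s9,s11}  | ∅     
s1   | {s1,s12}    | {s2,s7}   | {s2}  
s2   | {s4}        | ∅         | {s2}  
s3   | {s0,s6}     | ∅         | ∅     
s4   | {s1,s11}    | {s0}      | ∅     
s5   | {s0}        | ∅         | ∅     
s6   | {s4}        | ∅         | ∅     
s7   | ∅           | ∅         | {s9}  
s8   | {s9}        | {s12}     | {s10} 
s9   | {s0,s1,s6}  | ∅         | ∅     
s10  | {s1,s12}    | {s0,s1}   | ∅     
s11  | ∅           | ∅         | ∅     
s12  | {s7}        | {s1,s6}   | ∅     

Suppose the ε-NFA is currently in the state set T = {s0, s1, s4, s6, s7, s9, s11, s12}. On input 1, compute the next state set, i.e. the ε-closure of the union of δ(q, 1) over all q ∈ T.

{s0, s1, s2, s4, s6, s7, s9, s11, s12}

s1 on 1 → {s2}.
s7 on 1 → {s9}.
No 1-transition from s0, s4, s6, s9, s11, s12.
Union after reading 1: {s2, s9}.
Now take the ε-closure:
From s2 via ε: add s4.
From s9 via ε: add s0, s1, s6.
From s1 via ε: add s12.
From s4 via ε: add s11.
From s12 via ε: add s7.
No new states can be added; the closed set is {s0, s1, s2, s4, s6, s7, s9, s11, s12}.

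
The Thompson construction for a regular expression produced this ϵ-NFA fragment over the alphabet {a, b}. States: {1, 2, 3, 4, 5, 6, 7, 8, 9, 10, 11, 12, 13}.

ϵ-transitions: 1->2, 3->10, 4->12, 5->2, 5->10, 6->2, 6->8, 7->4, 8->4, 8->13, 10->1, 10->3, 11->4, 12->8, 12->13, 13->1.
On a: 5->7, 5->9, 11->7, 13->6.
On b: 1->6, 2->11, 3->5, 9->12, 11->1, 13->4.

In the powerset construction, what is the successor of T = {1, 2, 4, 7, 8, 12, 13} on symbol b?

1 on b → {6}.
2 on b → {11}.
13 on b → {4}.
No b-transition from 4, 7, 8, 12.
Union after reading b: {4, 6, 11}.
Now take the ϵ-closure:
From 4 via ϵ: add 12.
From 6 via ϵ: add 2, 8.
From 8 via ϵ: add 13.
From 13 via ϵ: add 1.
No new states can be added; the closed set is {1, 2, 4, 6, 8, 11, 12, 13}.

{1, 2, 4, 6, 8, 11, 12, 13}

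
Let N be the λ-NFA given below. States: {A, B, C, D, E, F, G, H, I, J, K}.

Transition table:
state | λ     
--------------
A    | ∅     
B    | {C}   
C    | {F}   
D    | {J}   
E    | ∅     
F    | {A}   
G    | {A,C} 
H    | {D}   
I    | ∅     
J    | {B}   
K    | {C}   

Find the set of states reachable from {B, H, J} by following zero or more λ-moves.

Start with {B, H, J}.
From B via λ: add C.
From H via λ: add D.
From C via λ: add F.
From F via λ: add A.
No new states can be added; the closed set is {A, B, C, D, F, H, J}.

{A, B, C, D, F, H, J}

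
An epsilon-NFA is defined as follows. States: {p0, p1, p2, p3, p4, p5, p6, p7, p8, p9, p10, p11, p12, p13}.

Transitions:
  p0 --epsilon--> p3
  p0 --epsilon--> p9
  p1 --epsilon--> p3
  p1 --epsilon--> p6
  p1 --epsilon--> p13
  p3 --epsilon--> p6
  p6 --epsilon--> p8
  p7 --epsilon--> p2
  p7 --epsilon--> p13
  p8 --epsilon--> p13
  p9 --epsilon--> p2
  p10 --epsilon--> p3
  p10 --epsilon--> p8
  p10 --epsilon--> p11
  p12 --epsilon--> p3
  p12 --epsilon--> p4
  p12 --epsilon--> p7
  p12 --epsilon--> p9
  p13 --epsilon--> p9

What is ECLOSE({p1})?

{p1, p2, p3, p6, p8, p9, p13}

Start with {p1}.
From p1 via epsilon: add p3, p6, p13.
From p6 via epsilon: add p8.
From p13 via epsilon: add p9.
From p9 via epsilon: add p2.
No new states can be added; the closed set is {p1, p2, p3, p6, p8, p9, p13}.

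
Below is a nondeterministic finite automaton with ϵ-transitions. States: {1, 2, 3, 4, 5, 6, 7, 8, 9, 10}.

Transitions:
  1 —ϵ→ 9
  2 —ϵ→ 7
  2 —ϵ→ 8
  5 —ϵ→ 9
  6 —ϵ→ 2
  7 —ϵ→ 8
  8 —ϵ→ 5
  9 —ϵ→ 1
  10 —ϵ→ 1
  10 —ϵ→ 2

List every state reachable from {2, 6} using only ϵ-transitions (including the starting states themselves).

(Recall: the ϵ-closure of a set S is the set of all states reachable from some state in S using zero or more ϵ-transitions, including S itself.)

{1, 2, 5, 6, 7, 8, 9}

Start with {2, 6}.
From 2 via ϵ: add 7, 8.
From 8 via ϵ: add 5.
From 5 via ϵ: add 9.
From 9 via ϵ: add 1.
No new states can be added; the closed set is {1, 2, 5, 6, 7, 8, 9}.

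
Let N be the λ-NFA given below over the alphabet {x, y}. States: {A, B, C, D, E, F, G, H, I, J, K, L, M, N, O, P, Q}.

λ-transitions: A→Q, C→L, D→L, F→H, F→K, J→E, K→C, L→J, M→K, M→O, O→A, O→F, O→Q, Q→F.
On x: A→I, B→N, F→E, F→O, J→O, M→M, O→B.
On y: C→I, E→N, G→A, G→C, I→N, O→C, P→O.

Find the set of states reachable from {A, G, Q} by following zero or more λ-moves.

Start with {A, G, Q}.
From Q via λ: add F.
From F via λ: add H, K.
From K via λ: add C.
From C via λ: add L.
From L via λ: add J.
From J via λ: add E.
No new states can be added; the closed set is {A, C, E, F, G, H, J, K, L, Q}.

{A, C, E, F, G, H, J, K, L, Q}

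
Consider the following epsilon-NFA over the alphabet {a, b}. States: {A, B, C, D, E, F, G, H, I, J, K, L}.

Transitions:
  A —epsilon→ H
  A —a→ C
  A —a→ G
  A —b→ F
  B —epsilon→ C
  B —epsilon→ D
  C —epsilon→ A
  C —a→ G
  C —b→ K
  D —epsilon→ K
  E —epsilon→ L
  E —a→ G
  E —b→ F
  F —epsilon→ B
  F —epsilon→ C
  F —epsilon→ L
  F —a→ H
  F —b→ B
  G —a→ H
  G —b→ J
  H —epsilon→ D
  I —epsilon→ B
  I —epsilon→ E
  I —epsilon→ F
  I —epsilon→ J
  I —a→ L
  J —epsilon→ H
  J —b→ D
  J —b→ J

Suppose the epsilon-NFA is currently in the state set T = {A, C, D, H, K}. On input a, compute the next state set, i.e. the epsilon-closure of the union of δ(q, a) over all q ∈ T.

{A, C, D, G, H, K}

A on a → {C, G}.
C on a → {G}.
No a-transition from D, H, K.
Union after reading a: {C, G}.
Now take the epsilon-closure:
From C via epsilon: add A.
From A via epsilon: add H.
From H via epsilon: add D.
From D via epsilon: add K.
No new states can be added; the closed set is {A, C, D, G, H, K}.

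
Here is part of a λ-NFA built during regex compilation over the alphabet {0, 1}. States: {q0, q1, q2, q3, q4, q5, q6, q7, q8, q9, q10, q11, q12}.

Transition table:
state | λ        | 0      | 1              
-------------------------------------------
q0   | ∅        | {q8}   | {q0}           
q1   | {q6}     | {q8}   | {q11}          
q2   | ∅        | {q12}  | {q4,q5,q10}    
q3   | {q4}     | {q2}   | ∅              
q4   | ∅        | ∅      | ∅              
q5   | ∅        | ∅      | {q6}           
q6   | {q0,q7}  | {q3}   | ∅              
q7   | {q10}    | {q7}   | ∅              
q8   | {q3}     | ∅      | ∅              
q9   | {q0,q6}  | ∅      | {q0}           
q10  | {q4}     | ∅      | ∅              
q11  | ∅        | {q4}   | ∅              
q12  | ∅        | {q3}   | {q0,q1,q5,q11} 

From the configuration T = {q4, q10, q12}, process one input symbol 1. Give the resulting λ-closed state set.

q12 on 1 → {q0, q1, q5, q11}.
No 1-transition from q4, q10.
Union after reading 1: {q0, q1, q5, q11}.
Now take the λ-closure:
From q1 via λ: add q6.
From q6 via λ: add q7.
From q7 via λ: add q10.
From q10 via λ: add q4.
No new states can be added; the closed set is {q0, q1, q4, q5, q6, q7, q10, q11}.

{q0, q1, q4, q5, q6, q7, q10, q11}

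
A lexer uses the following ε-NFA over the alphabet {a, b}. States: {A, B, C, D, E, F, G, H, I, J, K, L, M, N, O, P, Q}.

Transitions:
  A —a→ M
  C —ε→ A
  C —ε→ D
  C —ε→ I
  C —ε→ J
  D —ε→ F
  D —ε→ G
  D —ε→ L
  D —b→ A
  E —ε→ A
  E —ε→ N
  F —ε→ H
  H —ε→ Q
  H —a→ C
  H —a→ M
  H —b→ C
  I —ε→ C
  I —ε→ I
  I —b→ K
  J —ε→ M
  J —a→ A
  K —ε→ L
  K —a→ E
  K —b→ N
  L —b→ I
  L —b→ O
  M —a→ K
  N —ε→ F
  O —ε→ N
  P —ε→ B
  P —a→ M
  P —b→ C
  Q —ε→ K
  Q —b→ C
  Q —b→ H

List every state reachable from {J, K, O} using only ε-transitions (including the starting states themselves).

Start with {J, K, O}.
From J via ε: add M.
From K via ε: add L.
From O via ε: add N.
From N via ε: add F.
From F via ε: add H.
From H via ε: add Q.
No new states can be added; the closed set is {F, H, J, K, L, M, N, O, Q}.

{F, H, J, K, L, M, N, O, Q}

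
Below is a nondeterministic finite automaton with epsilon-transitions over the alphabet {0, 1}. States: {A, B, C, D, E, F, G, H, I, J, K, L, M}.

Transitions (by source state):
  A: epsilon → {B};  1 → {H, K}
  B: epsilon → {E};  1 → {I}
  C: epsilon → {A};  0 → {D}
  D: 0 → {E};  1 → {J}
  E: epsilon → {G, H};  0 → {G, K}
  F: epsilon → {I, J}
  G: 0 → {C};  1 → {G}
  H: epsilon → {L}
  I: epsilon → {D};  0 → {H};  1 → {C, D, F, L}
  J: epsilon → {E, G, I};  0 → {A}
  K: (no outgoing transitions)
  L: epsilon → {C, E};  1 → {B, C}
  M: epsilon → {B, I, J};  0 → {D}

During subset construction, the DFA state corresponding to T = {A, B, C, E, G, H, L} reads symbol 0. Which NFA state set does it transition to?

{A, B, C, D, E, G, H, K, L}

C on 0 → {D}.
E on 0 → {G, K}.
G on 0 → {C}.
No 0-transition from A, B, H, L.
Union after reading 0: {C, D, G, K}.
Now take the epsilon-closure:
From C via epsilon: add A.
From A via epsilon: add B.
From B via epsilon: add E.
From E via epsilon: add H.
From H via epsilon: add L.
No new states can be added; the closed set is {A, B, C, D, E, G, H, K, L}.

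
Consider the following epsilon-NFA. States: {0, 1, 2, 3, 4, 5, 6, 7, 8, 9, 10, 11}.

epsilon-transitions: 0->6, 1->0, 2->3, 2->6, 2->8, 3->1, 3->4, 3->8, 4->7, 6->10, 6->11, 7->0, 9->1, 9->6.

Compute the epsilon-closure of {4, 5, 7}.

Start with {4, 5, 7}.
From 7 via epsilon: add 0.
From 0 via epsilon: add 6.
From 6 via epsilon: add 10, 11.
No new states can be added; the closed set is {0, 4, 5, 6, 7, 10, 11}.

{0, 4, 5, 6, 7, 10, 11}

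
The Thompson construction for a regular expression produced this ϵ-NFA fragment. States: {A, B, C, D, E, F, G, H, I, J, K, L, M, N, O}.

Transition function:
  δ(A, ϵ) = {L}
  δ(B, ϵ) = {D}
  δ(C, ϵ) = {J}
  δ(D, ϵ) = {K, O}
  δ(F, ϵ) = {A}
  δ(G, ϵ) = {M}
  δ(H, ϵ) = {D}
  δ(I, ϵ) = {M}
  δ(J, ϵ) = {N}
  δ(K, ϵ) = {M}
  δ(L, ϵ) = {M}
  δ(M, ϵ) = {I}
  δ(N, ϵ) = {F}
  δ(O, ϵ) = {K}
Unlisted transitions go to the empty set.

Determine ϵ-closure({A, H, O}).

{A, D, H, I, K, L, M, O}

Start with {A, H, O}.
From A via ϵ: add L.
From H via ϵ: add D.
From O via ϵ: add K.
From K via ϵ: add M.
From M via ϵ: add I.
No new states can be added; the closed set is {A, D, H, I, K, L, M, O}.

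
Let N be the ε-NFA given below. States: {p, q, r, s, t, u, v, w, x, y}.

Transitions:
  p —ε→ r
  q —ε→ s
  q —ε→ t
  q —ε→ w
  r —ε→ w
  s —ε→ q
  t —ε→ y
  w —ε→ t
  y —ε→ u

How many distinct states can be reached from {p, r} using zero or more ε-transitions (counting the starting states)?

Start with {p, r}.
From r via ε: add w.
From w via ε: add t.
From t via ε: add y.
From y via ε: add u.
ε-closure = {p, r, t, u, w, y}, which has 6 states.

6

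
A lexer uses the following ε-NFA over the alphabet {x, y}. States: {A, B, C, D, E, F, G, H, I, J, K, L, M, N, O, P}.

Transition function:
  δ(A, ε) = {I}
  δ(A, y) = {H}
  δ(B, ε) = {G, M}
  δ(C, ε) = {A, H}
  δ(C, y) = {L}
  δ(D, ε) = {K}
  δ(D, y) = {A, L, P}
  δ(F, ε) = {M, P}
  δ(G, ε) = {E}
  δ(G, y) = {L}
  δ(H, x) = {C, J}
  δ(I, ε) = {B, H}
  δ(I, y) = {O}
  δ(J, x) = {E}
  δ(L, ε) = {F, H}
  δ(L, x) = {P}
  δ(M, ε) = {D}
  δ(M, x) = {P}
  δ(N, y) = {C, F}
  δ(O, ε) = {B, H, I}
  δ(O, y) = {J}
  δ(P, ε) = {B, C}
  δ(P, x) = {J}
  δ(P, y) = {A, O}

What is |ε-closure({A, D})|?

9

Start with {A, D}.
From A via ε: add I.
From D via ε: add K.
From I via ε: add B, H.
From B via ε: add G, M.
From G via ε: add E.
ε-closure = {A, B, D, E, G, H, I, K, M}, which has 9 states.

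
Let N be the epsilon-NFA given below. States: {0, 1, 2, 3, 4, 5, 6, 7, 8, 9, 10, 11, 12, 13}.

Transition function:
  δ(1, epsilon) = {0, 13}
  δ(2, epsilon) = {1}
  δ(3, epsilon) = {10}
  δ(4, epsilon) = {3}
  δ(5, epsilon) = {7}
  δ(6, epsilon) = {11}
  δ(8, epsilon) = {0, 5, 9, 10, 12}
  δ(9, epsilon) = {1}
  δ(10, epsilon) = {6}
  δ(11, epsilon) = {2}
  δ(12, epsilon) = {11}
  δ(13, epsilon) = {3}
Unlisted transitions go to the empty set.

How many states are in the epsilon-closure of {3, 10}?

8

Start with {3, 10}.
From 10 via epsilon: add 6.
From 6 via epsilon: add 11.
From 11 via epsilon: add 2.
From 2 via epsilon: add 1.
From 1 via epsilon: add 0, 13.
epsilon-closure = {0, 1, 2, 3, 6, 10, 11, 13}, which has 8 states.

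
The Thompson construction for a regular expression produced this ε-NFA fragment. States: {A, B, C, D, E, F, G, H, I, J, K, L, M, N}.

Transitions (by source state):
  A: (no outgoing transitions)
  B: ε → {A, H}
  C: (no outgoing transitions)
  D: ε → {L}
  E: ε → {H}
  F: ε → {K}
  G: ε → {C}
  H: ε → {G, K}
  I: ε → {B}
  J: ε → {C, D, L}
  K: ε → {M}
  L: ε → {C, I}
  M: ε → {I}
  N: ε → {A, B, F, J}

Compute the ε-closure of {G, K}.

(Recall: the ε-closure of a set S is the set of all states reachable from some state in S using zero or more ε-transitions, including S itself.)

Start with {G, K}.
From G via ε: add C.
From K via ε: add M.
From M via ε: add I.
From I via ε: add B.
From B via ε: add A, H.
No new states can be added; the closed set is {A, B, C, G, H, I, K, M}.

{A, B, C, G, H, I, K, M}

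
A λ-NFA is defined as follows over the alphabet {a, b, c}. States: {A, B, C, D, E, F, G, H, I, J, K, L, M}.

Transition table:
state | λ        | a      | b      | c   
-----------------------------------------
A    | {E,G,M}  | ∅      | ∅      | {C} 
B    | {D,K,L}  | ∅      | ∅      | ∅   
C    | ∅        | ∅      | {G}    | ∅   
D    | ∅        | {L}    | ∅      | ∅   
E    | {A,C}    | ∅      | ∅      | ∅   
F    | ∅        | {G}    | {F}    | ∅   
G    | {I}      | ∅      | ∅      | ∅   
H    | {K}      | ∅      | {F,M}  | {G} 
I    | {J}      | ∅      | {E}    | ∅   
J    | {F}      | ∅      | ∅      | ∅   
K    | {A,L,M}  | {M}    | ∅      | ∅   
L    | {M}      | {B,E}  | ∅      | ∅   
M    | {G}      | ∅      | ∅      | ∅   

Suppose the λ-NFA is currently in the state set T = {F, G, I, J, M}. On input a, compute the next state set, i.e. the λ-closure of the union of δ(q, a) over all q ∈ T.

F on a → {G}.
No a-transition from G, I, J, M.
Union after reading a: {G}.
Now take the λ-closure:
From G via λ: add I.
From I via λ: add J.
From J via λ: add F.
No new states can be added; the closed set is {F, G, I, J}.

{F, G, I, J}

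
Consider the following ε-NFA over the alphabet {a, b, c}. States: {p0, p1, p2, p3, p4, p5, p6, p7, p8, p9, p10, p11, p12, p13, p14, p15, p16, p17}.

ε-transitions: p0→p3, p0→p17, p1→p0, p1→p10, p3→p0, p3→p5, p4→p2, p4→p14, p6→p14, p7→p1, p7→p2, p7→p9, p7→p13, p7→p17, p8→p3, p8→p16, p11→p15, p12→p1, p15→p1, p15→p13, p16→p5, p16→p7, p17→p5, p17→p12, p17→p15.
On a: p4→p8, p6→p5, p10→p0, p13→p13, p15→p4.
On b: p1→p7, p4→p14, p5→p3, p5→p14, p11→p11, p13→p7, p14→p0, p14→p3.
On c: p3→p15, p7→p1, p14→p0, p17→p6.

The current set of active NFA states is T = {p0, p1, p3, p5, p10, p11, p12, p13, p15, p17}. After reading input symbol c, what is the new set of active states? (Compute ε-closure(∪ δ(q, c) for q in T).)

p3 on c → {p15}.
p17 on c → {p6}.
No c-transition from p0, p1, p5, p10, p11, p12, p13, p15.
Union after reading c: {p6, p15}.
Now take the ε-closure:
From p6 via ε: add p14.
From p15 via ε: add p1, p13.
From p1 via ε: add p0, p10.
From p0 via ε: add p3, p17.
From p3 via ε: add p5.
From p17 via ε: add p12.
No new states can be added; the closed set is {p0, p1, p3, p5, p6, p10, p12, p13, p14, p15, p17}.

{p0, p1, p3, p5, p6, p10, p12, p13, p14, p15, p17}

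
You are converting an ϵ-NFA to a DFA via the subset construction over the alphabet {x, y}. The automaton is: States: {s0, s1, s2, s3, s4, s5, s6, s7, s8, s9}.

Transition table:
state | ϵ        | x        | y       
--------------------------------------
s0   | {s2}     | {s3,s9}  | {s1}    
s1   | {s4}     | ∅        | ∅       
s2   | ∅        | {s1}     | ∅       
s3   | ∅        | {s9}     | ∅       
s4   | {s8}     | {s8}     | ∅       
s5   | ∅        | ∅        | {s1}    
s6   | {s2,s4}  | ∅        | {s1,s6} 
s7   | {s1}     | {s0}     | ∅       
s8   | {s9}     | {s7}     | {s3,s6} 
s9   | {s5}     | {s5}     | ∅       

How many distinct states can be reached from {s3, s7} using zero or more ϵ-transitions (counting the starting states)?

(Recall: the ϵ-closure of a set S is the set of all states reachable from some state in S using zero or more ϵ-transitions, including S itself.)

Start with {s3, s7}.
From s7 via ϵ: add s1.
From s1 via ϵ: add s4.
From s4 via ϵ: add s8.
From s8 via ϵ: add s9.
From s9 via ϵ: add s5.
ϵ-closure = {s1, s3, s4, s5, s7, s8, s9}, which has 7 states.

7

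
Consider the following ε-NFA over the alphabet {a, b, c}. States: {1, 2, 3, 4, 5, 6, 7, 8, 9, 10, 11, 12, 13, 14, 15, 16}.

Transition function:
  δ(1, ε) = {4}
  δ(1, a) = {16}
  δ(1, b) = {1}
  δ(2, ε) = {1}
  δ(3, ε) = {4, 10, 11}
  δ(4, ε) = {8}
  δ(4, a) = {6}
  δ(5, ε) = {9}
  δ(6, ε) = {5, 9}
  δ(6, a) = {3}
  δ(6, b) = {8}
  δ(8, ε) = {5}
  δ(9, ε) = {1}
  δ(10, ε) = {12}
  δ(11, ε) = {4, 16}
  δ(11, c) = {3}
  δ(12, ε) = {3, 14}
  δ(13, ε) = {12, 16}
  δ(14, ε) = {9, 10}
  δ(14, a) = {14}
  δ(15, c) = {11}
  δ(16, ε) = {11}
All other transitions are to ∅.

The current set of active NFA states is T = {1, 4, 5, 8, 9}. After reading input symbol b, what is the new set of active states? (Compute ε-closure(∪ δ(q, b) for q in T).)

{1, 4, 5, 8, 9}

1 on b → {1}.
No b-transition from 4, 5, 8, 9.
Union after reading b: {1}.
Now take the ε-closure:
From 1 via ε: add 4.
From 4 via ε: add 8.
From 8 via ε: add 5.
From 5 via ε: add 9.
No new states can be added; the closed set is {1, 4, 5, 8, 9}.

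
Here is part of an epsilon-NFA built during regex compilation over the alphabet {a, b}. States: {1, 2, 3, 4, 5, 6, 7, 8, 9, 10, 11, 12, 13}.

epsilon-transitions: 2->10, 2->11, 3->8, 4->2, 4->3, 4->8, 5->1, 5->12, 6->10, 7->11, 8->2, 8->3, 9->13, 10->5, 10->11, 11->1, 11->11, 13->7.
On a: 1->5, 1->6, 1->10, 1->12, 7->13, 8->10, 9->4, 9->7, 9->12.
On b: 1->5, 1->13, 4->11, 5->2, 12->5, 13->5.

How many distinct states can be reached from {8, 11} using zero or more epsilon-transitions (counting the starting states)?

8

Start with {8, 11}.
From 8 via epsilon: add 2, 3.
From 11 via epsilon: add 1.
From 2 via epsilon: add 10.
From 10 via epsilon: add 5.
From 5 via epsilon: add 12.
epsilon-closure = {1, 2, 3, 5, 8, 10, 11, 12}, which has 8 states.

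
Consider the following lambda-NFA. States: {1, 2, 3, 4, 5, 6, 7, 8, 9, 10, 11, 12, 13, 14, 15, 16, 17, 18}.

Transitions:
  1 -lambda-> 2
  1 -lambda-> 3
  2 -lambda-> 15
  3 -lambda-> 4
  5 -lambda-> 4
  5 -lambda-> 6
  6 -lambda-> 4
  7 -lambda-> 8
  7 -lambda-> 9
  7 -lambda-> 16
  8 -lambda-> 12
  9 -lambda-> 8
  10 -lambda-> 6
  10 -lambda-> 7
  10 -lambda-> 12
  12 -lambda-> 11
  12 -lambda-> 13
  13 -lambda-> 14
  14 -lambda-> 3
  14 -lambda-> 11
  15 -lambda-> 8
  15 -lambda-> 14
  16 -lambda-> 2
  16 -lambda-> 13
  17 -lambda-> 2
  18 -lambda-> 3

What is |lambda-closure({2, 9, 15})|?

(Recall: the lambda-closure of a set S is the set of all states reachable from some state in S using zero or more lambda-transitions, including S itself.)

10

Start with {2, 9, 15}.
From 9 via lambda: add 8.
From 15 via lambda: add 14.
From 8 via lambda: add 12.
From 14 via lambda: add 3, 11.
From 3 via lambda: add 4.
From 12 via lambda: add 13.
lambda-closure = {2, 3, 4, 8, 9, 11, 12, 13, 14, 15}, which has 10 states.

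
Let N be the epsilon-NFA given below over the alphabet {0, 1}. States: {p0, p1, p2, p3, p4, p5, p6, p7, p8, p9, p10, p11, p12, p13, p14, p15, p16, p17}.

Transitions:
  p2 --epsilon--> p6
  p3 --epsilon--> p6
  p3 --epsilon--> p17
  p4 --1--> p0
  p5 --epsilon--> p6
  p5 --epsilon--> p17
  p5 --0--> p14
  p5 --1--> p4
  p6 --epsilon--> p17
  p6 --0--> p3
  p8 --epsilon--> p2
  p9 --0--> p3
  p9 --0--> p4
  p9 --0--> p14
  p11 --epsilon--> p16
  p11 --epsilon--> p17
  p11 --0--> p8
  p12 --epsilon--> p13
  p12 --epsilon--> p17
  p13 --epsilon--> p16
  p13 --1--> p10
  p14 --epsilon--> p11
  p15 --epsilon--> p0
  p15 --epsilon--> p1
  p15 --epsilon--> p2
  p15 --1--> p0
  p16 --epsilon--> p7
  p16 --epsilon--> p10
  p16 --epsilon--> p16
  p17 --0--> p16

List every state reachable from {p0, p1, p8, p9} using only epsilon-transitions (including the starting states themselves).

{p0, p1, p2, p6, p8, p9, p17}

Start with {p0, p1, p8, p9}.
From p8 via epsilon: add p2.
From p2 via epsilon: add p6.
From p6 via epsilon: add p17.
No new states can be added; the closed set is {p0, p1, p2, p6, p8, p9, p17}.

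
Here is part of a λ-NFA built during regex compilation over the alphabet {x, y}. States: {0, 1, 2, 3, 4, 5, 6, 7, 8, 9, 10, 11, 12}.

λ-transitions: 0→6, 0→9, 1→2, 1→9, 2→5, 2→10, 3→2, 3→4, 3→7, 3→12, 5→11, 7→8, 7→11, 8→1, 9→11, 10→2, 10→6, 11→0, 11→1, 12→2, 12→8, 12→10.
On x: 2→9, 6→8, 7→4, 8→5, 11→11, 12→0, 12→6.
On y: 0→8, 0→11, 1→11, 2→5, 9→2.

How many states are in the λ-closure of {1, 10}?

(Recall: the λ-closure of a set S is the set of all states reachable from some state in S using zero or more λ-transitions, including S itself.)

Start with {1, 10}.
From 1 via λ: add 2, 9.
From 10 via λ: add 6.
From 2 via λ: add 5.
From 9 via λ: add 11.
From 11 via λ: add 0.
λ-closure = {0, 1, 2, 5, 6, 9, 10, 11}, which has 8 states.

8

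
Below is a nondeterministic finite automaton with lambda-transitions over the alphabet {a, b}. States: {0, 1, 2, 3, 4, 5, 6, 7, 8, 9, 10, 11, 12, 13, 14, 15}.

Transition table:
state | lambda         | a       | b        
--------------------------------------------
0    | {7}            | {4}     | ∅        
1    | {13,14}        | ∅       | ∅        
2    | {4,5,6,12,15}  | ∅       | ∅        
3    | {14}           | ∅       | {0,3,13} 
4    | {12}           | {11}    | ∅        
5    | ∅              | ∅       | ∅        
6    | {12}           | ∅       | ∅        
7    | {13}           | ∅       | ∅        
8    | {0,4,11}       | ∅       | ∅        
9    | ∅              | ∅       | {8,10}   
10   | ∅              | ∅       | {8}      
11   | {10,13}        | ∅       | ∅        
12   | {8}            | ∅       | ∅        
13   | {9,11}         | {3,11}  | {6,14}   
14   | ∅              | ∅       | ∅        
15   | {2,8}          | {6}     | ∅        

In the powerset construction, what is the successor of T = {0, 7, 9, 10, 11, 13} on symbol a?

{0, 3, 4, 7, 8, 9, 10, 11, 12, 13, 14}

0 on a → {4}.
13 on a → {3, 11}.
No a-transition from 7, 9, 10, 11.
Union after reading a: {3, 4, 11}.
Now take the lambda-closure:
From 3 via lambda: add 14.
From 4 via lambda: add 12.
From 11 via lambda: add 10, 13.
From 12 via lambda: add 8.
From 13 via lambda: add 9.
From 8 via lambda: add 0.
From 0 via lambda: add 7.
No new states can be added; the closed set is {0, 3, 4, 7, 8, 9, 10, 11, 12, 13, 14}.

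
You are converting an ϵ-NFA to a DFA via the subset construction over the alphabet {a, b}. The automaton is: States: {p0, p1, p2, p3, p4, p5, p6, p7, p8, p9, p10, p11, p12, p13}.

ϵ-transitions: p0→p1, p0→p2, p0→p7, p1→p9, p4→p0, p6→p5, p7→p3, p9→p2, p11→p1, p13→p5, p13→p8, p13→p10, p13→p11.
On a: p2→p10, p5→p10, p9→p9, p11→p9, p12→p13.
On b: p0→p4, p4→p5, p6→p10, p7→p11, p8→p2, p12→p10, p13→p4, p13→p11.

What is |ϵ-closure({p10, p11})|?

Start with {p10, p11}.
From p11 via ϵ: add p1.
From p1 via ϵ: add p9.
From p9 via ϵ: add p2.
ϵ-closure = {p1, p2, p9, p10, p11}, which has 5 states.

5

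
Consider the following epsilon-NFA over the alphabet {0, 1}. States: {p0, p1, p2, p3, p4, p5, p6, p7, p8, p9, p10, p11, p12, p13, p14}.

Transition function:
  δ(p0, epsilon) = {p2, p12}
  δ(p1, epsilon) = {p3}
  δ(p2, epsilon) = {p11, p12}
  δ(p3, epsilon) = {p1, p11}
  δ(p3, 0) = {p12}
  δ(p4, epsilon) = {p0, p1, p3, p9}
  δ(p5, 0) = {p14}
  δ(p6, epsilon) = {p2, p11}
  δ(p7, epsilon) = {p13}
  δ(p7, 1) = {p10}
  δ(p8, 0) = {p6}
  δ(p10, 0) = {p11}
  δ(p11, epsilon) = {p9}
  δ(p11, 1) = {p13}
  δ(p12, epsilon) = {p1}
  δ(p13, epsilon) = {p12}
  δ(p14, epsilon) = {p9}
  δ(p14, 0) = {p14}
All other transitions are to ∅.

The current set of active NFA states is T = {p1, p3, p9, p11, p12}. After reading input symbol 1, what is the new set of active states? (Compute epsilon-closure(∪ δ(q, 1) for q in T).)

p11 on 1 → {p13}.
No 1-transition from p1, p3, p9, p12.
Union after reading 1: {p13}.
Now take the epsilon-closure:
From p13 via epsilon: add p12.
From p12 via epsilon: add p1.
From p1 via epsilon: add p3.
From p3 via epsilon: add p11.
From p11 via epsilon: add p9.
No new states can be added; the closed set is {p1, p3, p9, p11, p12, p13}.

{p1, p3, p9, p11, p12, p13}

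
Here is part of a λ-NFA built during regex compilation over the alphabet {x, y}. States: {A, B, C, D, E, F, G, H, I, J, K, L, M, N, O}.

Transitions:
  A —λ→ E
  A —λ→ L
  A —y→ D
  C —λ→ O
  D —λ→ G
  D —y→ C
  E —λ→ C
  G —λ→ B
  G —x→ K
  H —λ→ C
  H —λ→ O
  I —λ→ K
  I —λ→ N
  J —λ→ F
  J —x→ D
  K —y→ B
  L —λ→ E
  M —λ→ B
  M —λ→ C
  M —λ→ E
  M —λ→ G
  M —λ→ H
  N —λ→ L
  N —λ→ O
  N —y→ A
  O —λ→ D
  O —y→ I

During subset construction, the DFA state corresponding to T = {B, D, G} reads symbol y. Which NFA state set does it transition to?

D on y → {C}.
No y-transition from B, G.
Union after reading y: {C}.
Now take the λ-closure:
From C via λ: add O.
From O via λ: add D.
From D via λ: add G.
From G via λ: add B.
No new states can be added; the closed set is {B, C, D, G, O}.

{B, C, D, G, O}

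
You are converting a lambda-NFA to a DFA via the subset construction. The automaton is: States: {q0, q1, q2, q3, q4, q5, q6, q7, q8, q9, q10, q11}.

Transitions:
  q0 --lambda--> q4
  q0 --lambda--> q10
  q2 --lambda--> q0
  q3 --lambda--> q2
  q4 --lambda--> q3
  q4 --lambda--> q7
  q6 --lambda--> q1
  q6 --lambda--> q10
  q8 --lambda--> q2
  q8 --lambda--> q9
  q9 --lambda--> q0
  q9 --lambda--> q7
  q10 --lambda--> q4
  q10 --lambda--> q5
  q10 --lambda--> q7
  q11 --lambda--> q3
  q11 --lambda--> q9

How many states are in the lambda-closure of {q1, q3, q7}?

Start with {q1, q3, q7}.
From q3 via lambda: add q2.
From q2 via lambda: add q0.
From q0 via lambda: add q4, q10.
From q10 via lambda: add q5.
lambda-closure = {q0, q1, q2, q3, q4, q5, q7, q10}, which has 8 states.

8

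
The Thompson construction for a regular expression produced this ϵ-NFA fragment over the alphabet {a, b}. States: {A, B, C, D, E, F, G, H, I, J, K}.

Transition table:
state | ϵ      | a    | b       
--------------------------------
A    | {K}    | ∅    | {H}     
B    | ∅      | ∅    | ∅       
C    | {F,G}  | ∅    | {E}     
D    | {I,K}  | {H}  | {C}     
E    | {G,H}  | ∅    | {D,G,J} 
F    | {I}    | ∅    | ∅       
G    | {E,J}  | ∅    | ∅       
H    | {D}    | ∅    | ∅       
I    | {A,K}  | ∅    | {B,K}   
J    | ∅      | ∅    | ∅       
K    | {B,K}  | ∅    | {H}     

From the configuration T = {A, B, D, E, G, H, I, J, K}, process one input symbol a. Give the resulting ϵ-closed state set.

D on a → {H}.
No a-transition from A, B, E, G, H, I, J, K.
Union after reading a: {H}.
Now take the ϵ-closure:
From H via ϵ: add D.
From D via ϵ: add I, K.
From I via ϵ: add A.
From K via ϵ: add B.
No new states can be added; the closed set is {A, B, D, H, I, K}.

{A, B, D, H, I, K}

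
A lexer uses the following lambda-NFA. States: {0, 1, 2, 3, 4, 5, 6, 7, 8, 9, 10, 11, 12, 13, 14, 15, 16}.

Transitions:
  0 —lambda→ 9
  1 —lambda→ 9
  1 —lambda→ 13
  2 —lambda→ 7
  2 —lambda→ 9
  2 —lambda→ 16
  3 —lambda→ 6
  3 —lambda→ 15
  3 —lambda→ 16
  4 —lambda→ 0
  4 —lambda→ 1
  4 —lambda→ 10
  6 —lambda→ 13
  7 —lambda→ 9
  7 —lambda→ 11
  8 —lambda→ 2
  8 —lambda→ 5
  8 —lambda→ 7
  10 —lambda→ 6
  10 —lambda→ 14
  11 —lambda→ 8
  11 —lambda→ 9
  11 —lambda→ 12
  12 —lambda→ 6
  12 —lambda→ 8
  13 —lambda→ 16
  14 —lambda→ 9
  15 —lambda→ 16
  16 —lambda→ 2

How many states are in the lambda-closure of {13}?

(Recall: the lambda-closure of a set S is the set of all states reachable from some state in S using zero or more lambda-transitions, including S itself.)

Start with {13}.
From 13 via lambda: add 16.
From 16 via lambda: add 2.
From 2 via lambda: add 7, 9.
From 7 via lambda: add 11.
From 11 via lambda: add 8, 12.
From 8 via lambda: add 5.
From 12 via lambda: add 6.
lambda-closure = {2, 5, 6, 7, 8, 9, 11, 12, 13, 16}, which has 10 states.

10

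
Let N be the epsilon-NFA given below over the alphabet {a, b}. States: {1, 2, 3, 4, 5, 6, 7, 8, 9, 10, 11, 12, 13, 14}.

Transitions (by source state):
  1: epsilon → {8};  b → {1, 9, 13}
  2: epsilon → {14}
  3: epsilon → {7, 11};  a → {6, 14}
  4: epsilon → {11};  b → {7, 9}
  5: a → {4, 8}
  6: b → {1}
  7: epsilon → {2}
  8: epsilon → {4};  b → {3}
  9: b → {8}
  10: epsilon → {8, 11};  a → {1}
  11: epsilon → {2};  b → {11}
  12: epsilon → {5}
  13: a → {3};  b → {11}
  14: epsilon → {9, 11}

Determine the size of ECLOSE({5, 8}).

7

Start with {5, 8}.
From 8 via epsilon: add 4.
From 4 via epsilon: add 11.
From 11 via epsilon: add 2.
From 2 via epsilon: add 14.
From 14 via epsilon: add 9.
epsilon-closure = {2, 4, 5, 8, 9, 11, 14}, which has 7 states.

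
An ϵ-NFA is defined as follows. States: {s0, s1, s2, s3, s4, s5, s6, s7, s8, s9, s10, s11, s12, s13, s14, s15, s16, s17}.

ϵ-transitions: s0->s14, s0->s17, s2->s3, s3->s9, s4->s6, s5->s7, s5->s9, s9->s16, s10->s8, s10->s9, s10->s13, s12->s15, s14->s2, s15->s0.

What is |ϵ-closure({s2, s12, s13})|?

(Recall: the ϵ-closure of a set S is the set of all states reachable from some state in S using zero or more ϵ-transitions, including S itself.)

Start with {s2, s12, s13}.
From s2 via ϵ: add s3.
From s12 via ϵ: add s15.
From s3 via ϵ: add s9.
From s15 via ϵ: add s0.
From s0 via ϵ: add s14, s17.
From s9 via ϵ: add s16.
ϵ-closure = {s0, s2, s3, s9, s12, s13, s14, s15, s16, s17}, which has 10 states.

10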